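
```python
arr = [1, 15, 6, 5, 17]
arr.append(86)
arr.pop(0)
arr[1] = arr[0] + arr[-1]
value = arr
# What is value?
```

Answer: [15, 101, 5, 17, 86]

Derivation:
Trace (tracking value):
arr = [1, 15, 6, 5, 17]  # -> arr = [1, 15, 6, 5, 17]
arr.append(86)  # -> arr = [1, 15, 6, 5, 17, 86]
arr.pop(0)  # -> arr = [15, 6, 5, 17, 86]
arr[1] = arr[0] + arr[-1]  # -> arr = [15, 101, 5, 17, 86]
value = arr  # -> value = [15, 101, 5, 17, 86]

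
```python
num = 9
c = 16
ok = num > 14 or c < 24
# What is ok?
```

Trace (tracking ok):
num = 9  # -> num = 9
c = 16  # -> c = 16
ok = num > 14 or c < 24  # -> ok = True

Answer: True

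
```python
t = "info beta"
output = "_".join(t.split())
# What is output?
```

Trace (tracking output):
t = 'info beta'  # -> t = 'info beta'
output = '_'.join(t.split())  # -> output = 'info_beta'

Answer: 'info_beta'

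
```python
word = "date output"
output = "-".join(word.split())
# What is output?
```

Trace (tracking output):
word = 'date output'  # -> word = 'date output'
output = '-'.join(word.split())  # -> output = 'date-output'

Answer: 'date-output'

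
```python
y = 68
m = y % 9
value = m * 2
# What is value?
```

Answer: 10

Derivation:
Trace (tracking value):
y = 68  # -> y = 68
m = y % 9  # -> m = 5
value = m * 2  # -> value = 10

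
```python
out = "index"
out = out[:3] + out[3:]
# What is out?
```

Trace (tracking out):
out = 'index'  # -> out = 'index'
out = out[:3] + out[3:]  # -> out = 'index'

Answer: 'index'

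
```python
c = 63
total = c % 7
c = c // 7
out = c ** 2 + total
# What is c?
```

Answer: 9

Derivation:
Trace (tracking c):
c = 63  # -> c = 63
total = c % 7  # -> total = 0
c = c // 7  # -> c = 9
out = c ** 2 + total  # -> out = 81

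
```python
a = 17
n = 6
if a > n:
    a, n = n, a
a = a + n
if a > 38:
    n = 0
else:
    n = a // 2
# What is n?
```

Trace (tracking n):
a = 17  # -> a = 17
n = 6  # -> n = 6
if a > n:  # condition is True
    a, n = (n, a)  # -> a = 6, n = 17
a = a + n  # -> a = 23
if a > 38:  # condition is False
else:
    n = a // 2  # -> n = 11

Answer: 11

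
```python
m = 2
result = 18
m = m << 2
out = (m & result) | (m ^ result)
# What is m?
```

Trace (tracking m):
m = 2  # -> m = 2
result = 18  # -> result = 18
m = m << 2  # -> m = 8
out = m & result | m ^ result  # -> out = 26

Answer: 8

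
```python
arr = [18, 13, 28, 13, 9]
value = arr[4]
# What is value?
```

Trace (tracking value):
arr = [18, 13, 28, 13, 9]  # -> arr = [18, 13, 28, 13, 9]
value = arr[4]  # -> value = 9

Answer: 9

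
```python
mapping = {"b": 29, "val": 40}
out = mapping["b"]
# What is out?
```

Answer: 29

Derivation:
Trace (tracking out):
mapping = {'b': 29, 'val': 40}  # -> mapping = {'b': 29, 'val': 40}
out = mapping['b']  # -> out = 29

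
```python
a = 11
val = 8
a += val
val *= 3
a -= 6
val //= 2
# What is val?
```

Answer: 12

Derivation:
Trace (tracking val):
a = 11  # -> a = 11
val = 8  # -> val = 8
a += val  # -> a = 19
val *= 3  # -> val = 24
a -= 6  # -> a = 13
val //= 2  # -> val = 12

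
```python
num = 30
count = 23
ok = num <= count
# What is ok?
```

Trace (tracking ok):
num = 30  # -> num = 30
count = 23  # -> count = 23
ok = num <= count  # -> ok = False

Answer: False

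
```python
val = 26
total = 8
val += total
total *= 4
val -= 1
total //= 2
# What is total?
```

Trace (tracking total):
val = 26  # -> val = 26
total = 8  # -> total = 8
val += total  # -> val = 34
total *= 4  # -> total = 32
val -= 1  # -> val = 33
total //= 2  # -> total = 16

Answer: 16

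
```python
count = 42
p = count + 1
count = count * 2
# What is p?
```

Trace (tracking p):
count = 42  # -> count = 42
p = count + 1  # -> p = 43
count = count * 2  # -> count = 84

Answer: 43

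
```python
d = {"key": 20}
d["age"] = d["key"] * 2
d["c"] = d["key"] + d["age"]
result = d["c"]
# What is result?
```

Answer: 60

Derivation:
Trace (tracking result):
d = {'key': 20}  # -> d = {'key': 20}
d['age'] = d['key'] * 2  # -> d = {'key': 20, 'age': 40}
d['c'] = d['key'] + d['age']  # -> d = {'key': 20, 'age': 40, 'c': 60}
result = d['c']  # -> result = 60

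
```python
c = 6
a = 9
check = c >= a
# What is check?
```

Answer: False

Derivation:
Trace (tracking check):
c = 6  # -> c = 6
a = 9  # -> a = 9
check = c >= a  # -> check = False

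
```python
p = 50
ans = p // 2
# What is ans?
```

Answer: 25

Derivation:
Trace (tracking ans):
p = 50  # -> p = 50
ans = p // 2  # -> ans = 25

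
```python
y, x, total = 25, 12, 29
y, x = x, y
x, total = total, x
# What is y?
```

Answer: 12

Derivation:
Trace (tracking y):
y, x, total = (25, 12, 29)  # -> y = 25, x = 12, total = 29
y, x = (x, y)  # -> y = 12, x = 25
x, total = (total, x)  # -> x = 29, total = 25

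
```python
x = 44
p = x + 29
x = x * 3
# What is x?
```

Trace (tracking x):
x = 44  # -> x = 44
p = x + 29  # -> p = 73
x = x * 3  # -> x = 132

Answer: 132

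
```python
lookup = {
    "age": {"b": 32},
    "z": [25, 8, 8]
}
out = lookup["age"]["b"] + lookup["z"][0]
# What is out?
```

Trace (tracking out):
lookup = {'age': {'b': 32}, 'z': [25, 8, 8]}  # -> lookup = {'age': {'b': 32}, 'z': [25, 8, 8]}
out = lookup['age']['b'] + lookup['z'][0]  # -> out = 57

Answer: 57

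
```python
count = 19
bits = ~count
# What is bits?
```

Answer: -20

Derivation:
Trace (tracking bits):
count = 19  # -> count = 19
bits = ~count  # -> bits = -20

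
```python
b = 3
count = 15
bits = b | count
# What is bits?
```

Answer: 15

Derivation:
Trace (tracking bits):
b = 3  # -> b = 3
count = 15  # -> count = 15
bits = b | count  # -> bits = 15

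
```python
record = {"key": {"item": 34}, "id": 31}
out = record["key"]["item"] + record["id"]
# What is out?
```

Answer: 65

Derivation:
Trace (tracking out):
record = {'key': {'item': 34}, 'id': 31}  # -> record = {'key': {'item': 34}, 'id': 31}
out = record['key']['item'] + record['id']  # -> out = 65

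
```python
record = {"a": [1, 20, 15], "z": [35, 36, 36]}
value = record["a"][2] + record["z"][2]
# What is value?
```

Answer: 51

Derivation:
Trace (tracking value):
record = {'a': [1, 20, 15], 'z': [35, 36, 36]}  # -> record = {'a': [1, 20, 15], 'z': [35, 36, 36]}
value = record['a'][2] + record['z'][2]  # -> value = 51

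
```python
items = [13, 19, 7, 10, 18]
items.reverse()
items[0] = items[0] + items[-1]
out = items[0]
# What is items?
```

Answer: [31, 10, 7, 19, 13]

Derivation:
Trace (tracking items):
items = [13, 19, 7, 10, 18]  # -> items = [13, 19, 7, 10, 18]
items.reverse()  # -> items = [18, 10, 7, 19, 13]
items[0] = items[0] + items[-1]  # -> items = [31, 10, 7, 19, 13]
out = items[0]  # -> out = 31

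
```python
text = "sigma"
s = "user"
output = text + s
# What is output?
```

Trace (tracking output):
text = 'sigma'  # -> text = 'sigma'
s = 'user'  # -> s = 'user'
output = text + s  # -> output = 'sigmauser'

Answer: 'sigmauser'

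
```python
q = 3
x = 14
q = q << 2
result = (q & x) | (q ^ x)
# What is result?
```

Answer: 14

Derivation:
Trace (tracking result):
q = 3  # -> q = 3
x = 14  # -> x = 14
q = q << 2  # -> q = 12
result = q & x | q ^ x  # -> result = 14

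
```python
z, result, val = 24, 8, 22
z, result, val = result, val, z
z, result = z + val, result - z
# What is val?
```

Trace (tracking val):
z, result, val = (24, 8, 22)  # -> z = 24, result = 8, val = 22
z, result, val = (result, val, z)  # -> z = 8, result = 22, val = 24
z, result = (z + val, result - z)  # -> z = 32, result = 14

Answer: 24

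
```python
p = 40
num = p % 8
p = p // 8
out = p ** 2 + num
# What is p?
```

Trace (tracking p):
p = 40  # -> p = 40
num = p % 8  # -> num = 0
p = p // 8  # -> p = 5
out = p ** 2 + num  # -> out = 25

Answer: 5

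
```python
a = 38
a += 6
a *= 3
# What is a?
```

Answer: 132

Derivation:
Trace (tracking a):
a = 38  # -> a = 38
a += 6  # -> a = 44
a *= 3  # -> a = 132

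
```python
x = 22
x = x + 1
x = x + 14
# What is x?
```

Answer: 37

Derivation:
Trace (tracking x):
x = 22  # -> x = 22
x = x + 1  # -> x = 23
x = x + 14  # -> x = 37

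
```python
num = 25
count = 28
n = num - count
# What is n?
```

Answer: -3

Derivation:
Trace (tracking n):
num = 25  # -> num = 25
count = 28  # -> count = 28
n = num - count  # -> n = -3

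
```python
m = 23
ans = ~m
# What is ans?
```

Trace (tracking ans):
m = 23  # -> m = 23
ans = ~m  # -> ans = -24

Answer: -24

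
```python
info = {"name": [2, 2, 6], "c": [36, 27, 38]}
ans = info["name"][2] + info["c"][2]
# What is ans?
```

Trace (tracking ans):
info = {'name': [2, 2, 6], 'c': [36, 27, 38]}  # -> info = {'name': [2, 2, 6], 'c': [36, 27, 38]}
ans = info['name'][2] + info['c'][2]  # -> ans = 44

Answer: 44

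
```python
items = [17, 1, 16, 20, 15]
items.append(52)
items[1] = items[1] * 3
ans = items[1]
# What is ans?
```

Trace (tracking ans):
items = [17, 1, 16, 20, 15]  # -> items = [17, 1, 16, 20, 15]
items.append(52)  # -> items = [17, 1, 16, 20, 15, 52]
items[1] = items[1] * 3  # -> items = [17, 3, 16, 20, 15, 52]
ans = items[1]  # -> ans = 3

Answer: 3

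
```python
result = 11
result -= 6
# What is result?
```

Trace (tracking result):
result = 11  # -> result = 11
result -= 6  # -> result = 5

Answer: 5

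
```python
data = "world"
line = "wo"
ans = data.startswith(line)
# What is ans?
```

Trace (tracking ans):
data = 'world'  # -> data = 'world'
line = 'wo'  # -> line = 'wo'
ans = data.startswith(line)  # -> ans = True

Answer: True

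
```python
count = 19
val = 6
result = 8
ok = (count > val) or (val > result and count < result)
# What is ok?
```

Trace (tracking ok):
count = 19  # -> count = 19
val = 6  # -> val = 6
result = 8  # -> result = 8
ok = count > val or (val > result and count < result)  # -> ok = True

Answer: True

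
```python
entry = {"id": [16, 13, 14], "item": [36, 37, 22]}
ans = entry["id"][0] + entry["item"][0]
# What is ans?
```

Answer: 52

Derivation:
Trace (tracking ans):
entry = {'id': [16, 13, 14], 'item': [36, 37, 22]}  # -> entry = {'id': [16, 13, 14], 'item': [36, 37, 22]}
ans = entry['id'][0] + entry['item'][0]  # -> ans = 52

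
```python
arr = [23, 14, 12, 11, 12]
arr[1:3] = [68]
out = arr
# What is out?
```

Trace (tracking out):
arr = [23, 14, 12, 11, 12]  # -> arr = [23, 14, 12, 11, 12]
arr[1:3] = [68]  # -> arr = [23, 68, 11, 12]
out = arr  # -> out = [23, 68, 11, 12]

Answer: [23, 68, 11, 12]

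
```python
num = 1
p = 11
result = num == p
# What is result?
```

Answer: False

Derivation:
Trace (tracking result):
num = 1  # -> num = 1
p = 11  # -> p = 11
result = num == p  # -> result = False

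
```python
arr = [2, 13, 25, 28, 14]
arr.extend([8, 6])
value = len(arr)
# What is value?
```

Trace (tracking value):
arr = [2, 13, 25, 28, 14]  # -> arr = [2, 13, 25, 28, 14]
arr.extend([8, 6])  # -> arr = [2, 13, 25, 28, 14, 8, 6]
value = len(arr)  # -> value = 7

Answer: 7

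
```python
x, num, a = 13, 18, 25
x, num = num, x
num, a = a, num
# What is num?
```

Trace (tracking num):
x, num, a = (13, 18, 25)  # -> x = 13, num = 18, a = 25
x, num = (num, x)  # -> x = 18, num = 13
num, a = (a, num)  # -> num = 25, a = 13

Answer: 25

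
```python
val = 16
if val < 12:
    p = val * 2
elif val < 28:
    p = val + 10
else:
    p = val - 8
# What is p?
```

Answer: 26

Derivation:
Trace (tracking p):
val = 16  # -> val = 16
if val < 12:  # condition is False
elif val < 28:  # condition is True
    p = val + 10  # -> p = 26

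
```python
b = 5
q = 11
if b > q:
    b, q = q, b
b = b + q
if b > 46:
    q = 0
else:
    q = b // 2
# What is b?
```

Answer: 16

Derivation:
Trace (tracking b):
b = 5  # -> b = 5
q = 11  # -> q = 11
if b > q:  # condition is False
b = b + q  # -> b = 16
if b > 46:  # condition is False
else:
    q = b // 2  # -> q = 8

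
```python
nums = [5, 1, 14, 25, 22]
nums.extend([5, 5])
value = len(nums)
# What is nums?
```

Answer: [5, 1, 14, 25, 22, 5, 5]

Derivation:
Trace (tracking nums):
nums = [5, 1, 14, 25, 22]  # -> nums = [5, 1, 14, 25, 22]
nums.extend([5, 5])  # -> nums = [5, 1, 14, 25, 22, 5, 5]
value = len(nums)  # -> value = 7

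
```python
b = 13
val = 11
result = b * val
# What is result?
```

Answer: 143

Derivation:
Trace (tracking result):
b = 13  # -> b = 13
val = 11  # -> val = 11
result = b * val  # -> result = 143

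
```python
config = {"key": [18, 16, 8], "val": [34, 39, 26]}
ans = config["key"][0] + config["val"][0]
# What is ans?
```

Trace (tracking ans):
config = {'key': [18, 16, 8], 'val': [34, 39, 26]}  # -> config = {'key': [18, 16, 8], 'val': [34, 39, 26]}
ans = config['key'][0] + config['val'][0]  # -> ans = 52

Answer: 52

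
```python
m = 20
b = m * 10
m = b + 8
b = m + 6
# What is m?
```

Trace (tracking m):
m = 20  # -> m = 20
b = m * 10  # -> b = 200
m = b + 8  # -> m = 208
b = m + 6  # -> b = 214

Answer: 208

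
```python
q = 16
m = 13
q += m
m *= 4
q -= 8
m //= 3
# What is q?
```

Trace (tracking q):
q = 16  # -> q = 16
m = 13  # -> m = 13
q += m  # -> q = 29
m *= 4  # -> m = 52
q -= 8  # -> q = 21
m //= 3  # -> m = 17

Answer: 21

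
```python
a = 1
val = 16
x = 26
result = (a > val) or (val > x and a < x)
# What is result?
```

Answer: False

Derivation:
Trace (tracking result):
a = 1  # -> a = 1
val = 16  # -> val = 16
x = 26  # -> x = 26
result = a > val or (val > x and a < x)  # -> result = False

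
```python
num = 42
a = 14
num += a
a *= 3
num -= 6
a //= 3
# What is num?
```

Trace (tracking num):
num = 42  # -> num = 42
a = 14  # -> a = 14
num += a  # -> num = 56
a *= 3  # -> a = 42
num -= 6  # -> num = 50
a //= 3  # -> a = 14

Answer: 50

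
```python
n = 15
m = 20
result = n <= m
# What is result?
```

Answer: True

Derivation:
Trace (tracking result):
n = 15  # -> n = 15
m = 20  # -> m = 20
result = n <= m  # -> result = True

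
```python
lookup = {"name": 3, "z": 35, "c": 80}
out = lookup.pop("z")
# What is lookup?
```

Trace (tracking lookup):
lookup = {'name': 3, 'z': 35, 'c': 80}  # -> lookup = {'name': 3, 'z': 35, 'c': 80}
out = lookup.pop('z')  # -> out = 35

Answer: {'name': 3, 'c': 80}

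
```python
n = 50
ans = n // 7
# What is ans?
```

Answer: 7

Derivation:
Trace (tracking ans):
n = 50  # -> n = 50
ans = n // 7  # -> ans = 7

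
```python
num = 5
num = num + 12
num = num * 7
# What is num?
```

Answer: 119

Derivation:
Trace (tracking num):
num = 5  # -> num = 5
num = num + 12  # -> num = 17
num = num * 7  # -> num = 119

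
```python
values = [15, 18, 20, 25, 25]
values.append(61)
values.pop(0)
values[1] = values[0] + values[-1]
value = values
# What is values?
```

Trace (tracking values):
values = [15, 18, 20, 25, 25]  # -> values = [15, 18, 20, 25, 25]
values.append(61)  # -> values = [15, 18, 20, 25, 25, 61]
values.pop(0)  # -> values = [18, 20, 25, 25, 61]
values[1] = values[0] + values[-1]  # -> values = [18, 79, 25, 25, 61]
value = values  # -> value = [18, 79, 25, 25, 61]

Answer: [18, 79, 25, 25, 61]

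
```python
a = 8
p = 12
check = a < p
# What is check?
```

Answer: True

Derivation:
Trace (tracking check):
a = 8  # -> a = 8
p = 12  # -> p = 12
check = a < p  # -> check = True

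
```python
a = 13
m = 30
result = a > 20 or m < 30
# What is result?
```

Trace (tracking result):
a = 13  # -> a = 13
m = 30  # -> m = 30
result = a > 20 or m < 30  # -> result = False

Answer: False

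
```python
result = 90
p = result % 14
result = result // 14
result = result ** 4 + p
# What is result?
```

Answer: 1302

Derivation:
Trace (tracking result):
result = 90  # -> result = 90
p = result % 14  # -> p = 6
result = result // 14  # -> result = 6
result = result ** 4 + p  # -> result = 1302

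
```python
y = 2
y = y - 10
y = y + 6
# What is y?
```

Trace (tracking y):
y = 2  # -> y = 2
y = y - 10  # -> y = -8
y = y + 6  # -> y = -2

Answer: -2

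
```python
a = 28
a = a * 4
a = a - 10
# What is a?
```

Trace (tracking a):
a = 28  # -> a = 28
a = a * 4  # -> a = 112
a = a - 10  # -> a = 102

Answer: 102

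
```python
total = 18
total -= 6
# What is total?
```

Answer: 12

Derivation:
Trace (tracking total):
total = 18  # -> total = 18
total -= 6  # -> total = 12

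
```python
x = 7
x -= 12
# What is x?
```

Trace (tracking x):
x = 7  # -> x = 7
x -= 12  # -> x = -5

Answer: -5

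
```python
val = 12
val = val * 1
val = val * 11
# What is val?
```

Answer: 132

Derivation:
Trace (tracking val):
val = 12  # -> val = 12
val = val * 1  # -> val = 12
val = val * 11  # -> val = 132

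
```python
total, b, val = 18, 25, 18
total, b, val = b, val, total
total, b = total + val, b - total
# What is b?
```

Trace (tracking b):
total, b, val = (18, 25, 18)  # -> total = 18, b = 25, val = 18
total, b, val = (b, val, total)  # -> total = 25, b = 18, val = 18
total, b = (total + val, b - total)  # -> total = 43, b = -7

Answer: -7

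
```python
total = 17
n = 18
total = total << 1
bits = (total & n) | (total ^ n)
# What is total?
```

Trace (tracking total):
total = 17  # -> total = 17
n = 18  # -> n = 18
total = total << 1  # -> total = 34
bits = total & n | total ^ n  # -> bits = 50

Answer: 34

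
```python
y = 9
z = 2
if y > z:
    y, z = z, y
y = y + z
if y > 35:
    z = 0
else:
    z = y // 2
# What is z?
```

Trace (tracking z):
y = 9  # -> y = 9
z = 2  # -> z = 2
if y > z:  # condition is True
    y, z = (z, y)  # -> y = 2, z = 9
y = y + z  # -> y = 11
if y > 35:  # condition is False
else:
    z = y // 2  # -> z = 5

Answer: 5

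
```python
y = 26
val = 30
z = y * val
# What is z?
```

Answer: 780

Derivation:
Trace (tracking z):
y = 26  # -> y = 26
val = 30  # -> val = 30
z = y * val  # -> z = 780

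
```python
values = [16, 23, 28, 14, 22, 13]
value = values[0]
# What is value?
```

Trace (tracking value):
values = [16, 23, 28, 14, 22, 13]  # -> values = [16, 23, 28, 14, 22, 13]
value = values[0]  # -> value = 16

Answer: 16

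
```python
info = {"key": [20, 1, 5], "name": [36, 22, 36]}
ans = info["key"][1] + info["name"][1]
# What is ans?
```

Trace (tracking ans):
info = {'key': [20, 1, 5], 'name': [36, 22, 36]}  # -> info = {'key': [20, 1, 5], 'name': [36, 22, 36]}
ans = info['key'][1] + info['name'][1]  # -> ans = 23

Answer: 23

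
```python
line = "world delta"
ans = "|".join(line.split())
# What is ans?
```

Trace (tracking ans):
line = 'world delta'  # -> line = 'world delta'
ans = '|'.join(line.split())  # -> ans = 'world|delta'

Answer: 'world|delta'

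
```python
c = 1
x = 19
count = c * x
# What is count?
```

Trace (tracking count):
c = 1  # -> c = 1
x = 19  # -> x = 19
count = c * x  # -> count = 19

Answer: 19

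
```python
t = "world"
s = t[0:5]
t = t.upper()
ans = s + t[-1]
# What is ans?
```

Answer: 'worldD'

Derivation:
Trace (tracking ans):
t = 'world'  # -> t = 'world'
s = t[0:5]  # -> s = 'world'
t = t.upper()  # -> t = 'WORLD'
ans = s + t[-1]  # -> ans = 'worldD'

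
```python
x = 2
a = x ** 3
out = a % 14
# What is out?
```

Trace (tracking out):
x = 2  # -> x = 2
a = x ** 3  # -> a = 8
out = a % 14  # -> out = 8

Answer: 8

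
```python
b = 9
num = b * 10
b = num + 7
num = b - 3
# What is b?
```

Trace (tracking b):
b = 9  # -> b = 9
num = b * 10  # -> num = 90
b = num + 7  # -> b = 97
num = b - 3  # -> num = 94

Answer: 97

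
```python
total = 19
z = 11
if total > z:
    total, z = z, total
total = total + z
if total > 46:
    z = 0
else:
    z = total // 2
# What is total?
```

Trace (tracking total):
total = 19  # -> total = 19
z = 11  # -> z = 11
if total > z:  # condition is True
    total, z = (z, total)  # -> total = 11, z = 19
total = total + z  # -> total = 30
if total > 46:  # condition is False
else:
    z = total // 2  # -> z = 15

Answer: 30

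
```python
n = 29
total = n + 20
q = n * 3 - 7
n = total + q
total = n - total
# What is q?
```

Trace (tracking q):
n = 29  # -> n = 29
total = n + 20  # -> total = 49
q = n * 3 - 7  # -> q = 80
n = total + q  # -> n = 129
total = n - total  # -> total = 80

Answer: 80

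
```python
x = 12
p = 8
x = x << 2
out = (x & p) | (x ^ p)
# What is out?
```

Answer: 56

Derivation:
Trace (tracking out):
x = 12  # -> x = 12
p = 8  # -> p = 8
x = x << 2  # -> x = 48
out = x & p | x ^ p  # -> out = 56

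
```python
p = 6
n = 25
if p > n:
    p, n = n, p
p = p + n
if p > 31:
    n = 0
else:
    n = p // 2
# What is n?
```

Trace (tracking n):
p = 6  # -> p = 6
n = 25  # -> n = 25
if p > n:  # condition is False
p = p + n  # -> p = 31
if p > 31:  # condition is False
else:
    n = p // 2  # -> n = 15

Answer: 15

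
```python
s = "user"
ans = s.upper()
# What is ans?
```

Trace (tracking ans):
s = 'user'  # -> s = 'user'
ans = s.upper()  # -> ans = 'USER'

Answer: 'USER'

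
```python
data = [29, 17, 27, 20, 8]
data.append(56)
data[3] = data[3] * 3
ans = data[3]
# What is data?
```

Answer: [29, 17, 27, 60, 8, 56]

Derivation:
Trace (tracking data):
data = [29, 17, 27, 20, 8]  # -> data = [29, 17, 27, 20, 8]
data.append(56)  # -> data = [29, 17, 27, 20, 8, 56]
data[3] = data[3] * 3  # -> data = [29, 17, 27, 60, 8, 56]
ans = data[3]  # -> ans = 60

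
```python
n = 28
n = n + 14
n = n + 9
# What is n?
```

Trace (tracking n):
n = 28  # -> n = 28
n = n + 14  # -> n = 42
n = n + 9  # -> n = 51

Answer: 51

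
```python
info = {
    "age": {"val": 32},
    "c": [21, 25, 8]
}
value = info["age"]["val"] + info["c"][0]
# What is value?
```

Trace (tracking value):
info = {'age': {'val': 32}, 'c': [21, 25, 8]}  # -> info = {'age': {'val': 32}, 'c': [21, 25, 8]}
value = info['age']['val'] + info['c'][0]  # -> value = 53

Answer: 53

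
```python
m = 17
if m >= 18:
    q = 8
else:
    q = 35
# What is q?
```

Trace (tracking q):
m = 17  # -> m = 17
if m >= 18:  # condition is False
else:
    q = 35  # -> q = 35

Answer: 35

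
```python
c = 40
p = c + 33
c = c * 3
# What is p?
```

Trace (tracking p):
c = 40  # -> c = 40
p = c + 33  # -> p = 73
c = c * 3  # -> c = 120

Answer: 73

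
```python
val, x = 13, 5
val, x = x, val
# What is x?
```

Trace (tracking x):
val, x = (13, 5)  # -> val = 13, x = 5
val, x = (x, val)  # -> val = 5, x = 13

Answer: 13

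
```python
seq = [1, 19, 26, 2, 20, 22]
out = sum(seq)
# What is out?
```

Answer: 90

Derivation:
Trace (tracking out):
seq = [1, 19, 26, 2, 20, 22]  # -> seq = [1, 19, 26, 2, 20, 22]
out = sum(seq)  # -> out = 90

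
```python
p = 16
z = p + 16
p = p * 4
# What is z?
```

Answer: 32

Derivation:
Trace (tracking z):
p = 16  # -> p = 16
z = p + 16  # -> z = 32
p = p * 4  # -> p = 64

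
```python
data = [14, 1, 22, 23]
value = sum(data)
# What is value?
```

Trace (tracking value):
data = [14, 1, 22, 23]  # -> data = [14, 1, 22, 23]
value = sum(data)  # -> value = 60

Answer: 60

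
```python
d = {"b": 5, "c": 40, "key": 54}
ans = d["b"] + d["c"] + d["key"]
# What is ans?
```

Trace (tracking ans):
d = {'b': 5, 'c': 40, 'key': 54}  # -> d = {'b': 5, 'c': 40, 'key': 54}
ans = d['b'] + d['c'] + d['key']  # -> ans = 99

Answer: 99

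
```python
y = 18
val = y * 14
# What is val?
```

Trace (tracking val):
y = 18  # -> y = 18
val = y * 14  # -> val = 252

Answer: 252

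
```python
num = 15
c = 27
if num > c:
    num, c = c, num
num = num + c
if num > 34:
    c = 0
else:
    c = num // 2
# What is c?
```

Trace (tracking c):
num = 15  # -> num = 15
c = 27  # -> c = 27
if num > c:  # condition is False
num = num + c  # -> num = 42
if num > 34:  # condition is True
    c = 0  # -> c = 0

Answer: 0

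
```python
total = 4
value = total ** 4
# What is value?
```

Trace (tracking value):
total = 4  # -> total = 4
value = total ** 4  # -> value = 256

Answer: 256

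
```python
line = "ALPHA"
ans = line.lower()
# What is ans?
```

Answer: 'alpha'

Derivation:
Trace (tracking ans):
line = 'ALPHA'  # -> line = 'ALPHA'
ans = line.lower()  # -> ans = 'alpha'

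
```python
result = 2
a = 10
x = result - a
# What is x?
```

Answer: -8

Derivation:
Trace (tracking x):
result = 2  # -> result = 2
a = 10  # -> a = 10
x = result - a  # -> x = -8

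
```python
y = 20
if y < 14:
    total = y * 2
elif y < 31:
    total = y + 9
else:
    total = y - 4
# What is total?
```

Trace (tracking total):
y = 20  # -> y = 20
if y < 14:  # condition is False
elif y < 31:  # condition is True
    total = y + 9  # -> total = 29

Answer: 29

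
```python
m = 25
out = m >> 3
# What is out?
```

Trace (tracking out):
m = 25  # -> m = 25
out = m >> 3  # -> out = 3

Answer: 3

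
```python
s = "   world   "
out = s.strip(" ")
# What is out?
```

Trace (tracking out):
s = '   world   '  # -> s = '   world   '
out = s.strip(' ')  # -> out = 'world'

Answer: 'world'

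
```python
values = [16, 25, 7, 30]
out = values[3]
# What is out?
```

Trace (tracking out):
values = [16, 25, 7, 30]  # -> values = [16, 25, 7, 30]
out = values[3]  # -> out = 30

Answer: 30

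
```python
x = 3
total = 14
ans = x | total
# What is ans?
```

Answer: 15

Derivation:
Trace (tracking ans):
x = 3  # -> x = 3
total = 14  # -> total = 14
ans = x | total  # -> ans = 15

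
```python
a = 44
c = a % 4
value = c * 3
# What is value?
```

Answer: 0

Derivation:
Trace (tracking value):
a = 44  # -> a = 44
c = a % 4  # -> c = 0
value = c * 3  # -> value = 0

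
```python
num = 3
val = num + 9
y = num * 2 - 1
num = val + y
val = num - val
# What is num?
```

Answer: 17

Derivation:
Trace (tracking num):
num = 3  # -> num = 3
val = num + 9  # -> val = 12
y = num * 2 - 1  # -> y = 5
num = val + y  # -> num = 17
val = num - val  # -> val = 5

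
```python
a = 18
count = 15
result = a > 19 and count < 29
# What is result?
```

Trace (tracking result):
a = 18  # -> a = 18
count = 15  # -> count = 15
result = a > 19 and count < 29  # -> result = False

Answer: False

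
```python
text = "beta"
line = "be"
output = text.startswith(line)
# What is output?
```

Trace (tracking output):
text = 'beta'  # -> text = 'beta'
line = 'be'  # -> line = 'be'
output = text.startswith(line)  # -> output = True

Answer: True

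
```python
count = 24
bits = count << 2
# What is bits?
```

Answer: 96

Derivation:
Trace (tracking bits):
count = 24  # -> count = 24
bits = count << 2  # -> bits = 96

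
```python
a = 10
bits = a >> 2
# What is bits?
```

Trace (tracking bits):
a = 10  # -> a = 10
bits = a >> 2  # -> bits = 2

Answer: 2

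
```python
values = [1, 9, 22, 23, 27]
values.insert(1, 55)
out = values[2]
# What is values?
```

Trace (tracking values):
values = [1, 9, 22, 23, 27]  # -> values = [1, 9, 22, 23, 27]
values.insert(1, 55)  # -> values = [1, 55, 9, 22, 23, 27]
out = values[2]  # -> out = 9

Answer: [1, 55, 9, 22, 23, 27]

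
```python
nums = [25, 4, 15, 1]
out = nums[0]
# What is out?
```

Trace (tracking out):
nums = [25, 4, 15, 1]  # -> nums = [25, 4, 15, 1]
out = nums[0]  # -> out = 25

Answer: 25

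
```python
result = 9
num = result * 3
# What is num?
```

Answer: 27

Derivation:
Trace (tracking num):
result = 9  # -> result = 9
num = result * 3  # -> num = 27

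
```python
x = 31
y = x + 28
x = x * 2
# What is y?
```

Trace (tracking y):
x = 31  # -> x = 31
y = x + 28  # -> y = 59
x = x * 2  # -> x = 62

Answer: 59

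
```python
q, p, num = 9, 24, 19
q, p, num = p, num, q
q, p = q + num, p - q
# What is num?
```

Answer: 9

Derivation:
Trace (tracking num):
q, p, num = (9, 24, 19)  # -> q = 9, p = 24, num = 19
q, p, num = (p, num, q)  # -> q = 24, p = 19, num = 9
q, p = (q + num, p - q)  # -> q = 33, p = -5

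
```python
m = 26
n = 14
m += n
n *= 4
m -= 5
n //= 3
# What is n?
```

Trace (tracking n):
m = 26  # -> m = 26
n = 14  # -> n = 14
m += n  # -> m = 40
n *= 4  # -> n = 56
m -= 5  # -> m = 35
n //= 3  # -> n = 18

Answer: 18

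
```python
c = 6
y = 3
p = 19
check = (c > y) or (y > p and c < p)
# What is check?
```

Trace (tracking check):
c = 6  # -> c = 6
y = 3  # -> y = 3
p = 19  # -> p = 19
check = c > y or (y > p and c < p)  # -> check = True

Answer: True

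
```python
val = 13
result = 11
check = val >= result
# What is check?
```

Trace (tracking check):
val = 13  # -> val = 13
result = 11  # -> result = 11
check = val >= result  # -> check = True

Answer: True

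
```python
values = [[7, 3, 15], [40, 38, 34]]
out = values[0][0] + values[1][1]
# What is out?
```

Trace (tracking out):
values = [[7, 3, 15], [40, 38, 34]]  # -> values = [[7, 3, 15], [40, 38, 34]]
out = values[0][0] + values[1][1]  # -> out = 45

Answer: 45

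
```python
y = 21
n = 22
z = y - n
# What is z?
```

Trace (tracking z):
y = 21  # -> y = 21
n = 22  # -> n = 22
z = y - n  # -> z = -1

Answer: -1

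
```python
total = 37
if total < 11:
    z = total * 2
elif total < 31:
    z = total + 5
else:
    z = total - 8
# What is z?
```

Answer: 29

Derivation:
Trace (tracking z):
total = 37  # -> total = 37
if total < 11:  # condition is False
elif total < 31:  # condition is False
else:
    z = total - 8  # -> z = 29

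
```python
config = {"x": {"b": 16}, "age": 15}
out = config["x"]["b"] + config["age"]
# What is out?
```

Answer: 31

Derivation:
Trace (tracking out):
config = {'x': {'b': 16}, 'age': 15}  # -> config = {'x': {'b': 16}, 'age': 15}
out = config['x']['b'] + config['age']  # -> out = 31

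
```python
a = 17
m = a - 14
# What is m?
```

Trace (tracking m):
a = 17  # -> a = 17
m = a - 14  # -> m = 3

Answer: 3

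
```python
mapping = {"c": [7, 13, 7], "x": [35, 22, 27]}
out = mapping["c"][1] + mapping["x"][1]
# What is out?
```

Trace (tracking out):
mapping = {'c': [7, 13, 7], 'x': [35, 22, 27]}  # -> mapping = {'c': [7, 13, 7], 'x': [35, 22, 27]}
out = mapping['c'][1] + mapping['x'][1]  # -> out = 35

Answer: 35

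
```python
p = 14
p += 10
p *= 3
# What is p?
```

Answer: 72

Derivation:
Trace (tracking p):
p = 14  # -> p = 14
p += 10  # -> p = 24
p *= 3  # -> p = 72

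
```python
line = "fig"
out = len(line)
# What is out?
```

Answer: 3

Derivation:
Trace (tracking out):
line = 'fig'  # -> line = 'fig'
out = len(line)  # -> out = 3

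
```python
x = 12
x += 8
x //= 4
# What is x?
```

Answer: 5

Derivation:
Trace (tracking x):
x = 12  # -> x = 12
x += 8  # -> x = 20
x //= 4  # -> x = 5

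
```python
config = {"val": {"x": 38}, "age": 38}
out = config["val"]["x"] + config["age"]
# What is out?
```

Trace (tracking out):
config = {'val': {'x': 38}, 'age': 38}  # -> config = {'val': {'x': 38}, 'age': 38}
out = config['val']['x'] + config['age']  # -> out = 76

Answer: 76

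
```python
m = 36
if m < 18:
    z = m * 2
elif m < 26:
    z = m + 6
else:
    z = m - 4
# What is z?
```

Trace (tracking z):
m = 36  # -> m = 36
if m < 18:  # condition is False
elif m < 26:  # condition is False
else:
    z = m - 4  # -> z = 32

Answer: 32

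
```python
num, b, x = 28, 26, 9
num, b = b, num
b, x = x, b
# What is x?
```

Answer: 28

Derivation:
Trace (tracking x):
num, b, x = (28, 26, 9)  # -> num = 28, b = 26, x = 9
num, b = (b, num)  # -> num = 26, b = 28
b, x = (x, b)  # -> b = 9, x = 28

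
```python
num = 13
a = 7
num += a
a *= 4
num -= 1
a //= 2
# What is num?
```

Answer: 19

Derivation:
Trace (tracking num):
num = 13  # -> num = 13
a = 7  # -> a = 7
num += a  # -> num = 20
a *= 4  # -> a = 28
num -= 1  # -> num = 19
a //= 2  # -> a = 14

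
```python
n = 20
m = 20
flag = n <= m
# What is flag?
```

Answer: True

Derivation:
Trace (tracking flag):
n = 20  # -> n = 20
m = 20  # -> m = 20
flag = n <= m  # -> flag = True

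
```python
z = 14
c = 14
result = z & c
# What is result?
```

Answer: 14

Derivation:
Trace (tracking result):
z = 14  # -> z = 14
c = 14  # -> c = 14
result = z & c  # -> result = 14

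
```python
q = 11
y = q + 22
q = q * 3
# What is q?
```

Trace (tracking q):
q = 11  # -> q = 11
y = q + 22  # -> y = 33
q = q * 3  # -> q = 33

Answer: 33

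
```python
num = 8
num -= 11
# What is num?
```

Answer: -3

Derivation:
Trace (tracking num):
num = 8  # -> num = 8
num -= 11  # -> num = -3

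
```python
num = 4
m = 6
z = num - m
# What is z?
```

Answer: -2

Derivation:
Trace (tracking z):
num = 4  # -> num = 4
m = 6  # -> m = 6
z = num - m  # -> z = -2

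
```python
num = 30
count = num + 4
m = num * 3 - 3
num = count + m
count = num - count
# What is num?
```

Answer: 121

Derivation:
Trace (tracking num):
num = 30  # -> num = 30
count = num + 4  # -> count = 34
m = num * 3 - 3  # -> m = 87
num = count + m  # -> num = 121
count = num - count  # -> count = 87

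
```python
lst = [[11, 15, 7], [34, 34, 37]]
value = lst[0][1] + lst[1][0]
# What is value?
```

Trace (tracking value):
lst = [[11, 15, 7], [34, 34, 37]]  # -> lst = [[11, 15, 7], [34, 34, 37]]
value = lst[0][1] + lst[1][0]  # -> value = 49

Answer: 49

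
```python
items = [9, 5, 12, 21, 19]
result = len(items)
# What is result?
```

Answer: 5

Derivation:
Trace (tracking result):
items = [9, 5, 12, 21, 19]  # -> items = [9, 5, 12, 21, 19]
result = len(items)  # -> result = 5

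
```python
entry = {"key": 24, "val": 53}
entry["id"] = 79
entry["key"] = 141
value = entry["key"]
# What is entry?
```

Answer: {'key': 141, 'val': 53, 'id': 79}

Derivation:
Trace (tracking entry):
entry = {'key': 24, 'val': 53}  # -> entry = {'key': 24, 'val': 53}
entry['id'] = 79  # -> entry = {'key': 24, 'val': 53, 'id': 79}
entry['key'] = 141  # -> entry = {'key': 141, 'val': 53, 'id': 79}
value = entry['key']  # -> value = 141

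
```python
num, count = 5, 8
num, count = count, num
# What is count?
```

Answer: 5

Derivation:
Trace (tracking count):
num, count = (5, 8)  # -> num = 5, count = 8
num, count = (count, num)  # -> num = 8, count = 5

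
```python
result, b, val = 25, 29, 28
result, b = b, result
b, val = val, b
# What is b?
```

Answer: 28

Derivation:
Trace (tracking b):
result, b, val = (25, 29, 28)  # -> result = 25, b = 29, val = 28
result, b = (b, result)  # -> result = 29, b = 25
b, val = (val, b)  # -> b = 28, val = 25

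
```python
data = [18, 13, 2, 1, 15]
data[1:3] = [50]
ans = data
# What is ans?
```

Trace (tracking ans):
data = [18, 13, 2, 1, 15]  # -> data = [18, 13, 2, 1, 15]
data[1:3] = [50]  # -> data = [18, 50, 1, 15]
ans = data  # -> ans = [18, 50, 1, 15]

Answer: [18, 50, 1, 15]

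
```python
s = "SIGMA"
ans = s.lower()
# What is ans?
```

Answer: 'sigma'

Derivation:
Trace (tracking ans):
s = 'SIGMA'  # -> s = 'SIGMA'
ans = s.lower()  # -> ans = 'sigma'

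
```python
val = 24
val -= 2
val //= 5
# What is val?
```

Answer: 4

Derivation:
Trace (tracking val):
val = 24  # -> val = 24
val -= 2  # -> val = 22
val //= 5  # -> val = 4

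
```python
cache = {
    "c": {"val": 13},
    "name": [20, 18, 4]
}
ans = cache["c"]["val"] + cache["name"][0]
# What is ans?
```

Answer: 33

Derivation:
Trace (tracking ans):
cache = {'c': {'val': 13}, 'name': [20, 18, 4]}  # -> cache = {'c': {'val': 13}, 'name': [20, 18, 4]}
ans = cache['c']['val'] + cache['name'][0]  # -> ans = 33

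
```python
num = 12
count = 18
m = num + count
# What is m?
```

Answer: 30

Derivation:
Trace (tracking m):
num = 12  # -> num = 12
count = 18  # -> count = 18
m = num + count  # -> m = 30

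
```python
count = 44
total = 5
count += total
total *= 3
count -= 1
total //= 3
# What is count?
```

Answer: 48

Derivation:
Trace (tracking count):
count = 44  # -> count = 44
total = 5  # -> total = 5
count += total  # -> count = 49
total *= 3  # -> total = 15
count -= 1  # -> count = 48
total //= 3  # -> total = 5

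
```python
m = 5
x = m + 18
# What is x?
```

Answer: 23

Derivation:
Trace (tracking x):
m = 5  # -> m = 5
x = m + 18  # -> x = 23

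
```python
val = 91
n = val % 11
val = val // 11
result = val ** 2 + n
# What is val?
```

Answer: 8

Derivation:
Trace (tracking val):
val = 91  # -> val = 91
n = val % 11  # -> n = 3
val = val // 11  # -> val = 8
result = val ** 2 + n  # -> result = 67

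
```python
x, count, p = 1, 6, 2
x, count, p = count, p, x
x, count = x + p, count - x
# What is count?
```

Answer: -4

Derivation:
Trace (tracking count):
x, count, p = (1, 6, 2)  # -> x = 1, count = 6, p = 2
x, count, p = (count, p, x)  # -> x = 6, count = 2, p = 1
x, count = (x + p, count - x)  # -> x = 7, count = -4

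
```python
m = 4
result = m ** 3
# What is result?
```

Answer: 64

Derivation:
Trace (tracking result):
m = 4  # -> m = 4
result = m ** 3  # -> result = 64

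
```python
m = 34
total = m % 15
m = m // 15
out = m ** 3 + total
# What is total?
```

Answer: 4

Derivation:
Trace (tracking total):
m = 34  # -> m = 34
total = m % 15  # -> total = 4
m = m // 15  # -> m = 2
out = m ** 3 + total  # -> out = 12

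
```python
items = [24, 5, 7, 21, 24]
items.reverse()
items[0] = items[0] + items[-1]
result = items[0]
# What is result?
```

Trace (tracking result):
items = [24, 5, 7, 21, 24]  # -> items = [24, 5, 7, 21, 24]
items.reverse()  # -> items = [24, 21, 7, 5, 24]
items[0] = items[0] + items[-1]  # -> items = [48, 21, 7, 5, 24]
result = items[0]  # -> result = 48

Answer: 48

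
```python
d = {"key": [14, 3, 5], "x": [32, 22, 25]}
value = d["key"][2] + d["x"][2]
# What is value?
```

Trace (tracking value):
d = {'key': [14, 3, 5], 'x': [32, 22, 25]}  # -> d = {'key': [14, 3, 5], 'x': [32, 22, 25]}
value = d['key'][2] + d['x'][2]  # -> value = 30

Answer: 30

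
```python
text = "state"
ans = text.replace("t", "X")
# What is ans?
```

Trace (tracking ans):
text = 'state'  # -> text = 'state'
ans = text.replace('t', 'X')  # -> ans = 'sXaXe'

Answer: 'sXaXe'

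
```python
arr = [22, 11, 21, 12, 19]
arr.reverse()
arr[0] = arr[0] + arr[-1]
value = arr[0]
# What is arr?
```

Answer: [41, 12, 21, 11, 22]

Derivation:
Trace (tracking arr):
arr = [22, 11, 21, 12, 19]  # -> arr = [22, 11, 21, 12, 19]
arr.reverse()  # -> arr = [19, 12, 21, 11, 22]
arr[0] = arr[0] + arr[-1]  # -> arr = [41, 12, 21, 11, 22]
value = arr[0]  # -> value = 41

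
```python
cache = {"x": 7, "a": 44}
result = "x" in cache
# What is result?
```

Answer: True

Derivation:
Trace (tracking result):
cache = {'x': 7, 'a': 44}  # -> cache = {'x': 7, 'a': 44}
result = 'x' in cache  # -> result = True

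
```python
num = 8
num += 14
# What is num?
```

Trace (tracking num):
num = 8  # -> num = 8
num += 14  # -> num = 22

Answer: 22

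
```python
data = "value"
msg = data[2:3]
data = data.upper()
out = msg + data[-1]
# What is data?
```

Trace (tracking data):
data = 'value'  # -> data = 'value'
msg = data[2:3]  # -> msg = 'l'
data = data.upper()  # -> data = 'VALUE'
out = msg + data[-1]  # -> out = 'lE'

Answer: 'VALUE'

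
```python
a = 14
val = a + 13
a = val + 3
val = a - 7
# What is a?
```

Trace (tracking a):
a = 14  # -> a = 14
val = a + 13  # -> val = 27
a = val + 3  # -> a = 30
val = a - 7  # -> val = 23

Answer: 30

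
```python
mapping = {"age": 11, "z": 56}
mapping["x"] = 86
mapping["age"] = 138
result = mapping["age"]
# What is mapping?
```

Answer: {'age': 138, 'z': 56, 'x': 86}

Derivation:
Trace (tracking mapping):
mapping = {'age': 11, 'z': 56}  # -> mapping = {'age': 11, 'z': 56}
mapping['x'] = 86  # -> mapping = {'age': 11, 'z': 56, 'x': 86}
mapping['age'] = 138  # -> mapping = {'age': 138, 'z': 56, 'x': 86}
result = mapping['age']  # -> result = 138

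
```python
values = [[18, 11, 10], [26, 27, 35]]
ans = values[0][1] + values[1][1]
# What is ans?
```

Trace (tracking ans):
values = [[18, 11, 10], [26, 27, 35]]  # -> values = [[18, 11, 10], [26, 27, 35]]
ans = values[0][1] + values[1][1]  # -> ans = 38

Answer: 38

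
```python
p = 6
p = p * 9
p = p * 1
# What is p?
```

Answer: 54

Derivation:
Trace (tracking p):
p = 6  # -> p = 6
p = p * 9  # -> p = 54
p = p * 1  # -> p = 54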